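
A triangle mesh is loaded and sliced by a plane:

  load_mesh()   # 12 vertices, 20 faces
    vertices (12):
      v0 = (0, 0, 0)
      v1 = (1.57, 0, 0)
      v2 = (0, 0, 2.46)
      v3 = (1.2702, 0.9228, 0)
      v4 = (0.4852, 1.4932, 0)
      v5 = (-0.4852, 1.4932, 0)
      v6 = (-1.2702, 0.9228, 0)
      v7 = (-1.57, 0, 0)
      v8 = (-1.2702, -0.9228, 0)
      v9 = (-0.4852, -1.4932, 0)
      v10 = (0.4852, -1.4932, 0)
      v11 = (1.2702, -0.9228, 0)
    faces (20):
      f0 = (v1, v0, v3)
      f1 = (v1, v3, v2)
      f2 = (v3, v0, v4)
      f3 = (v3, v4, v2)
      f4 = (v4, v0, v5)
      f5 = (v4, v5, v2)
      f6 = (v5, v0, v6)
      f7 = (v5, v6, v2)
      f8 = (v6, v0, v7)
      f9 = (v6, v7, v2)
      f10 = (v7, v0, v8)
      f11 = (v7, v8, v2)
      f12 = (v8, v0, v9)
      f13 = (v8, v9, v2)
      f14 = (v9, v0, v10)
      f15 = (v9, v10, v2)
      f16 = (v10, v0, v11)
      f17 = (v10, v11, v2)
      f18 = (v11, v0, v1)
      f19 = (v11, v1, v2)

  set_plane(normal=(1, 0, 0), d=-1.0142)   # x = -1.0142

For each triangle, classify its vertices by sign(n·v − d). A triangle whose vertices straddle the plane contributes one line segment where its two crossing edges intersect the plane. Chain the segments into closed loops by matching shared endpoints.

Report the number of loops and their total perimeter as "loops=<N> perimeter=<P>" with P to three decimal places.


Straddling triangles (8 of 20):
  (v5,v0,v6) [++-] → (-1.0142, 0.736816, 0)–(-1.0142, 1.10882, 0)  len=0.3720
  (v5,v6,v2) [+-+] → (-1.0142, 1.10882, 0)–(-1.0142, 0.736816, 0.495796)  len=0.6198
  (v6,v0,v7) [-+-] → (-1.0142, 0.736816, 0)–(-1.0142, 0, 0)  len=0.7368
  (v6,v7,v2) [--+] → (-1.0142, 0, 0.870871)–(-1.0142, 0.736816, 0.495796)  len=0.8268
  (v7,v0,v8) [-+-] → (-1.0142, 0, 0)–(-1.0142, -0.736816, 0)  len=0.7368
  (v7,v8,v2) [--+] → (-1.0142, -0.736816, 0.495796)–(-1.0142, 0, 0.870871)  len=0.8268
  (v8,v0,v9) [-++] → (-1.0142, -0.736816, 0)–(-1.0142, -1.10882, 0)  len=0.3720
  (v8,v9,v2) [-++] → (-1.0142, -1.10882, 0)–(-1.0142, -0.736816, 0.495796)  len=0.6198

Chained into 1 loop(s):
  loop 1: 8 segments, perimeter = 5.1109
Total perimeter = 5.111

loops=1 perimeter=5.111


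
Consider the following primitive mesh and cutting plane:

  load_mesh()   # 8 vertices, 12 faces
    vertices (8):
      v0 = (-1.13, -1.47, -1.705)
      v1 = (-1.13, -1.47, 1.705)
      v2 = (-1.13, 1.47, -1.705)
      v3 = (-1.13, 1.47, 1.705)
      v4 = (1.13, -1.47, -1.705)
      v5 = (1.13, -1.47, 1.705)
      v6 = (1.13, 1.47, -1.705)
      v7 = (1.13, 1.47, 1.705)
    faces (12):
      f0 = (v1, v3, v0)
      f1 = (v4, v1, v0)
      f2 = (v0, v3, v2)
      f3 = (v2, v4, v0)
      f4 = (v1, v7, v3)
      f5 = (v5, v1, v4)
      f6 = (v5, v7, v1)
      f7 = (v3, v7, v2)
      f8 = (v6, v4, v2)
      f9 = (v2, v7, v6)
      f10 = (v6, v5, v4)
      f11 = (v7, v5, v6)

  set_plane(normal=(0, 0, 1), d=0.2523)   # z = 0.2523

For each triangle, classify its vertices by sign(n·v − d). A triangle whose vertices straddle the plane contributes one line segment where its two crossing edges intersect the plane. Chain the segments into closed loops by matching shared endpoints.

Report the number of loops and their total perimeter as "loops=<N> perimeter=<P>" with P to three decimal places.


loops=1 perimeter=10.400

Straddling triangles (8 of 12):
  (v1,v3,v0) [++-] → (-1.13, 0.217526, 0.2523)–(-1.13, -1.47, 0.2523)  len=1.6875
  (v4,v1,v0) [-+-] → (-0.167213, -1.47, 0.2523)–(-1.13, -1.47, 0.2523)  len=0.9628
  (v0,v3,v2) [-+-] → (-1.13, 0.217526, 0.2523)–(-1.13, 1.47, 0.2523)  len=1.2525
  (v5,v1,v4) [++-] → (-0.167213, -1.47, 0.2523)–(1.13, -1.47, 0.2523)  len=1.2972
  (v3,v7,v2) [++-] → (0.167213, 1.47, 0.2523)–(-1.13, 1.47, 0.2523)  len=1.2972
  (v2,v7,v6) [-+-] → (0.167213, 1.47, 0.2523)–(1.13, 1.47, 0.2523)  len=0.9628
  (v6,v5,v4) [-+-] → (1.13, -0.217526, 0.2523)–(1.13, -1.47, 0.2523)  len=1.2525
  (v7,v5,v6) [++-] → (1.13, -0.217526, 0.2523)–(1.13, 1.47, 0.2523)  len=1.6875

Chained into 1 loop(s):
  loop 1: 8 segments, perimeter = 10.4000
Total perimeter = 10.400


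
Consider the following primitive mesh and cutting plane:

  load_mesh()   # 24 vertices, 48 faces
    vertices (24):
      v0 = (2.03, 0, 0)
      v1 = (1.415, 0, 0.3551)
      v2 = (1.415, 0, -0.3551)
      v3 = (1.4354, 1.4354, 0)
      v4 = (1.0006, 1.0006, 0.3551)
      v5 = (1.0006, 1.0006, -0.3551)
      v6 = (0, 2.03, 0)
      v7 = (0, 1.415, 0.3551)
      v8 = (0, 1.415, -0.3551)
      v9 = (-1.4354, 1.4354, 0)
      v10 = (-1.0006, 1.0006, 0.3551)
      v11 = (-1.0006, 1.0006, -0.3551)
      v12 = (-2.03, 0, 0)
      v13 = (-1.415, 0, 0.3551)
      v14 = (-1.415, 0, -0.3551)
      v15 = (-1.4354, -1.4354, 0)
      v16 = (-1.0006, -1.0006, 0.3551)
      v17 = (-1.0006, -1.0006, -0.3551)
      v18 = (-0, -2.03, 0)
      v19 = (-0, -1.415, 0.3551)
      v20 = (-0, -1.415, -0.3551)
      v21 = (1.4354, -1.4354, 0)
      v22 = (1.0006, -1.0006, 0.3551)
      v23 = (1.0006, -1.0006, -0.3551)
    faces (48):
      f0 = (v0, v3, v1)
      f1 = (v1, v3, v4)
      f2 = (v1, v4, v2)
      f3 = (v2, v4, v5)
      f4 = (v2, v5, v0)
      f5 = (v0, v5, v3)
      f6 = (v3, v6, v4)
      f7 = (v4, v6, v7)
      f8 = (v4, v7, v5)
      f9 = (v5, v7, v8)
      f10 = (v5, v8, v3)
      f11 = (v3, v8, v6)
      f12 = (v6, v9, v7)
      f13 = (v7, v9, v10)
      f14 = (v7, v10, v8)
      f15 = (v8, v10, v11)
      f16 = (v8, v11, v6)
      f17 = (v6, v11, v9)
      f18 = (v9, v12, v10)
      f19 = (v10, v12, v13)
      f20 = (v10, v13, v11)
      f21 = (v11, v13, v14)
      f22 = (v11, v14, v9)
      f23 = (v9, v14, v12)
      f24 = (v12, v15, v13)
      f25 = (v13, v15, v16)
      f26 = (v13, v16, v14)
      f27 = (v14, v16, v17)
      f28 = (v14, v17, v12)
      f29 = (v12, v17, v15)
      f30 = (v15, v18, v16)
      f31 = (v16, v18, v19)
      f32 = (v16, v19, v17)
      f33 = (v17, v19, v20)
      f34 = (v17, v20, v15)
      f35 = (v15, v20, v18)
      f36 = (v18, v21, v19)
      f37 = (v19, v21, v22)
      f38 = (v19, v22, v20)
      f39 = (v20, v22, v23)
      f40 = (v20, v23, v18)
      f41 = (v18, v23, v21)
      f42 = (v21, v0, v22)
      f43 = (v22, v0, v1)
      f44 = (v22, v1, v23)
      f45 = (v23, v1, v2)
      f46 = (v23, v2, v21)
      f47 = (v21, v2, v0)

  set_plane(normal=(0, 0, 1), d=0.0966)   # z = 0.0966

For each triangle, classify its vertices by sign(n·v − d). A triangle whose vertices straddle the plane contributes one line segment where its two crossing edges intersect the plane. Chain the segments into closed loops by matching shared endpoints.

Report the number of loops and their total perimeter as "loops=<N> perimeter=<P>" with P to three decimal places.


loops=2 perimeter=20.069

Straddling triangles (32 of 48):
  (v0,v3,v1) [--+] → (1.42985, 1.04492, 0.0966)–(1.8627, 0, 0.0966)  len=1.1310
  (v1,v3,v4) [+-+] → (1.42985, 1.04492, 0.0966)–(1.31712, 1.31712, 0.0966)  len=0.2946
  (v1,v4,v2) [++-] → (1.15143, 0.6364, 0.0966)–(1.415, 0, 0.0966)  len=0.6888
  (v2,v4,v5) [-+-] → (1.15143, 0.6364, 0.0966)–(1.0006, 1.0006, 0.0966)  len=0.3942
  (v3,v6,v4) [--+] → (0.272199, 1.74997, 0.0966)–(1.31712, 1.31712, 0.0966)  len=1.1310
  (v4,v6,v7) [+-+] → (0.272199, 1.74997, 0.0966)–(0, 1.8627, 0.0966)  len=0.2946
  (v4,v7,v5) [++-] → (0.3642, 1.26417, 0.0966)–(1.0006, 1.0006, 0.0966)  len=0.6888
  (v5,v7,v8) [-+-] → (0.3642, 1.26417, 0.0966)–(0, 1.415, 0.0966)  len=0.3942
  (v6,v9,v7) [--+] → (-1.04492, 1.42985, 0.0966)–(0, 1.8627, 0.0966)  len=1.1310
  (v7,v9,v10) [+-+] → (-1.04492, 1.42985, 0.0966)–(-1.31712, 1.31712, 0.0966)  len=0.2946
  (v7,v10,v8) [++-] → (-0.6364, 1.15143, 0.0966)–(0, 1.415, 0.0966)  len=0.6888
  (v8,v10,v11) [-+-] → (-0.6364, 1.15143, 0.0966)–(-1.0006, 1.0006, 0.0966)  len=0.3942
  (v9,v12,v10) [--+] → (-1.74997, 0.272199, 0.0966)–(-1.31712, 1.31712, 0.0966)  len=1.1310
  (v10,v12,v13) [+-+] → (-1.74997, 0.272199, 0.0966)–(-1.8627, 0, 0.0966)  len=0.2946
  (v10,v13,v11) [++-] → (-1.26417, 0.3642, 0.0966)–(-1.0006, 1.0006, 0.0966)  len=0.6888
  (v11,v13,v14) [-+-] → (-1.26417, 0.3642, 0.0966)–(-1.415, 0, 0.0966)  len=0.3942
  (v12,v15,v13) [--+] → (-1.42985, -1.04492, 0.0966)–(-1.8627, 0, 0.0966)  len=1.1310
  (v13,v15,v16) [+-+] → (-1.42985, -1.04492, 0.0966)–(-1.31712, -1.31712, 0.0966)  len=0.2946
  (v13,v16,v14) [++-] → (-1.15143, -0.6364, 0.0966)–(-1.415, 0, 0.0966)  len=0.6888
  (v14,v16,v17) [-+-] → (-1.15143, -0.6364, 0.0966)–(-1.0006, -1.0006, 0.0966)  len=0.3942
  (v15,v18,v16) [--+] → (-0.272199, -1.74997, 0.0966)–(-1.31712, -1.31712, 0.0966)  len=1.1310
  (v16,v18,v19) [+-+] → (-0.272199, -1.74997, 0.0966)–(0, -1.8627, 0.0966)  len=0.2946
  (v16,v19,v17) [++-] → (-0.3642, -1.26417, 0.0966)–(-1.0006, -1.0006, 0.0966)  len=0.6888
  (v17,v19,v20) [-+-] → (-0.3642, -1.26417, 0.0966)–(0, -1.415, 0.0966)  len=0.3942
  (v18,v21,v19) [--+] → (1.04492, -1.42985, 0.0966)–(0, -1.8627, 0.0966)  len=1.1310
  (v19,v21,v22) [+-+] → (1.04492, -1.42985, 0.0966)–(1.31712, -1.31712, 0.0966)  len=0.2946
  (v19,v22,v20) [++-] → (0.6364, -1.15143, 0.0966)–(0, -1.415, 0.0966)  len=0.6888
  (v20,v22,v23) [-+-] → (0.6364, -1.15143, 0.0966)–(1.0006, -1.0006, 0.0966)  len=0.3942
  (v21,v0,v22) [--+] → (1.74997, -0.272199, 0.0966)–(1.31712, -1.31712, 0.0966)  len=1.1310
  (v22,v0,v1) [+-+] → (1.74997, -0.272199, 0.0966)–(1.8627, 0, 0.0966)  len=0.2946
  (v22,v1,v23) [++-] → (1.26417, -0.3642, 0.0966)–(1.0006, -1.0006, 0.0966)  len=0.6888
  (v23,v1,v2) [-+-] → (1.26417, -0.3642, 0.0966)–(1.415, 0, 0.0966)  len=0.3942

Chained into 2 loop(s):
  loop 1: 16 segments, perimeter = 11.4051
  loop 2: 16 segments, perimeter = 8.6641
Total perimeter = 20.069


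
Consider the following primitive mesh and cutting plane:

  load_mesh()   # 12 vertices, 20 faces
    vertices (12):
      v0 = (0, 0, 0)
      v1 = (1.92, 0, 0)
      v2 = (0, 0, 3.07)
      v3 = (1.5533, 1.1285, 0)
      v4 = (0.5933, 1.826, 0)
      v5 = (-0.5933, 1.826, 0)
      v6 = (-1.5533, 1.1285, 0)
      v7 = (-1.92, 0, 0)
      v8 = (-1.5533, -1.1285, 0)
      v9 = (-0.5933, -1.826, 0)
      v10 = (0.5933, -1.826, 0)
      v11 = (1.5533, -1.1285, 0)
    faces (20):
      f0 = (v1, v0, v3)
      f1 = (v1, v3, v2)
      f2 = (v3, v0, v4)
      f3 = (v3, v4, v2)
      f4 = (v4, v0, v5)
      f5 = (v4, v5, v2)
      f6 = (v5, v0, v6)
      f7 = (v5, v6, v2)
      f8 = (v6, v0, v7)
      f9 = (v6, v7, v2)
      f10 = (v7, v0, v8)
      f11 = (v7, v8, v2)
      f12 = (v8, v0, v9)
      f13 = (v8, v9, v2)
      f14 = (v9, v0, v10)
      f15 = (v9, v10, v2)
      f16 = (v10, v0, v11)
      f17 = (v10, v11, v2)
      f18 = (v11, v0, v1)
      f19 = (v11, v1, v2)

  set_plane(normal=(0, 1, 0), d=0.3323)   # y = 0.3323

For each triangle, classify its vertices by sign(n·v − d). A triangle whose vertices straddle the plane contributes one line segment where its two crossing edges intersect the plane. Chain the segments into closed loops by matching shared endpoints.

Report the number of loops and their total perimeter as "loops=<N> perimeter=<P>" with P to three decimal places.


Straddling triangles (10 of 20):
  (v1,v0,v3) [--+] → (0.457387, 0.3323, 0)–(1.81202, 0.3323, 0)  len=1.3546
  (v1,v3,v2) [-+-] → (1.81202, 0.3323, 0)–(0.457387, 0.3323, 2.166)  len=2.5547
  (v3,v0,v4) [+-+] → (0.457387, 0.3323, 0)–(0.10797, 0.3323, 0)  len=0.3494
  (v3,v4,v2) [++-] → (0.10797, 0.3323, 2.51131)–(0.457387, 0.3323, 2.166)  len=0.4913
  (v4,v0,v5) [+-+] → (0.10797, 0.3323, 0)–(-0.10797, 0.3323, 0)  len=0.2159
  (v4,v5,v2) [++-] → (-0.10797, 0.3323, 2.51131)–(0.10797, 0.3323, 2.51131)  len=0.2159
  (v5,v0,v6) [+-+] → (-0.10797, 0.3323, 0)–(-0.457387, 0.3323, 0)  len=0.3494
  (v5,v6,v2) [++-] → (-0.457387, 0.3323, 2.166)–(-0.10797, 0.3323, 2.51131)  len=0.4913
  (v6,v0,v7) [+--] → (-0.457387, 0.3323, 0)–(-1.81202, 0.3323, 0)  len=1.3546
  (v6,v7,v2) [+--] → (-1.81202, 0.3323, 0)–(-0.457387, 0.3323, 2.166)  len=2.5547

Chained into 1 loop(s):
  loop 1: 10 segments, perimeter = 9.9319
Total perimeter = 9.932

loops=1 perimeter=9.932


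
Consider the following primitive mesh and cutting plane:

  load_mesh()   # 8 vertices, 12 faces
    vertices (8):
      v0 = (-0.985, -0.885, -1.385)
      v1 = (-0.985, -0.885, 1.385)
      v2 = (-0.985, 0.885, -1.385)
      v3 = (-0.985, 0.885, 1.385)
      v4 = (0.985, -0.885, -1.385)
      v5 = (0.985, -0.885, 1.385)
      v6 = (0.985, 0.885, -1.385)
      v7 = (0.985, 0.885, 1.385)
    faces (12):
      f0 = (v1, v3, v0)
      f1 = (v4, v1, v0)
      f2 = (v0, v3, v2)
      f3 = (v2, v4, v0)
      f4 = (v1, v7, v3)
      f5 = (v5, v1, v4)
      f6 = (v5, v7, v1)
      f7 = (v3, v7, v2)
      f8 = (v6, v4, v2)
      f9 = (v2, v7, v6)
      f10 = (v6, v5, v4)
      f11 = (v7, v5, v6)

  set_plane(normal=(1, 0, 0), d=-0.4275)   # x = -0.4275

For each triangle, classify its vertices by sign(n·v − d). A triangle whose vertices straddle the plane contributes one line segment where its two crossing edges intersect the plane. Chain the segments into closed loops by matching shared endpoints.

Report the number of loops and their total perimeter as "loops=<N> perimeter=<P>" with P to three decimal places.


loops=1 perimeter=9.080

Straddling triangles (8 of 12):
  (v4,v1,v0) [+--] → (-0.4275, -0.885, 0.601104)–(-0.4275, -0.885, -1.385)  len=1.9861
  (v2,v4,v0) [-+-] → (-0.4275, 0.384099, -1.385)–(-0.4275, -0.885, -1.385)  len=1.2691
  (v1,v7,v3) [-+-] → (-0.4275, -0.384099, 1.385)–(-0.4275, 0.885, 1.385)  len=1.2691
  (v5,v1,v4) [+-+] → (-0.4275, -0.885, 1.385)–(-0.4275, -0.885, 0.601104)  len=0.7839
  (v5,v7,v1) [++-] → (-0.4275, -0.384099, 1.385)–(-0.4275, -0.885, 1.385)  len=0.5009
  (v3,v7,v2) [-+-] → (-0.4275, 0.885, 1.385)–(-0.4275, 0.885, -0.601104)  len=1.9861
  (v6,v4,v2) [++-] → (-0.4275, 0.384099, -1.385)–(-0.4275, 0.885, -1.385)  len=0.5009
  (v2,v7,v6) [-++] → (-0.4275, 0.885, -0.601104)–(-0.4275, 0.885, -1.385)  len=0.7839

Chained into 1 loop(s):
  loop 1: 8 segments, perimeter = 9.0800
Total perimeter = 9.080


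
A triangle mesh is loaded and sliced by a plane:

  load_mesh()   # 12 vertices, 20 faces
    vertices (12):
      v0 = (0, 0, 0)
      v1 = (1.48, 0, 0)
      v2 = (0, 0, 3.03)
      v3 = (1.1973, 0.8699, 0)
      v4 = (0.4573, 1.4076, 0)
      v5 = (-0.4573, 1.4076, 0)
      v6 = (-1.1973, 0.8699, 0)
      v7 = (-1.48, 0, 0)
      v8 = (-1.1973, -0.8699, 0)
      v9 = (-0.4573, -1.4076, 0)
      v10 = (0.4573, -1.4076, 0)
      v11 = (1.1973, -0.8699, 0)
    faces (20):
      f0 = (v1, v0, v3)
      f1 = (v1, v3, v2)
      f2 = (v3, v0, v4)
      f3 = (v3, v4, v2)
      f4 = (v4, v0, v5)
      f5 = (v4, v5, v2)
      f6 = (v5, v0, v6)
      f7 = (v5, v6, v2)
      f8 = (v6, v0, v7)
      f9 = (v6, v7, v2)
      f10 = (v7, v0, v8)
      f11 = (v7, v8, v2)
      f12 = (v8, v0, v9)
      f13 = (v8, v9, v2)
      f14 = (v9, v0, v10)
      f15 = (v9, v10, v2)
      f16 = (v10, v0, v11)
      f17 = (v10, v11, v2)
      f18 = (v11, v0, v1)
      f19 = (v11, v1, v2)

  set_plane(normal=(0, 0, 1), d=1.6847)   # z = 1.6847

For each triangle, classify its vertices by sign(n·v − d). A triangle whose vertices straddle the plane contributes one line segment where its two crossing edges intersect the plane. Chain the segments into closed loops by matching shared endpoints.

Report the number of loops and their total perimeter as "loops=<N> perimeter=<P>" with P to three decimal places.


loops=1 perimeter=4.061

Straddling triangles (10 of 20):
  (v1,v3,v2) [--+] → (0.531593, 0.38623, 1.6847)–(0.65711, 0, 1.6847)  len=0.4061
  (v3,v4,v2) [--+] → (0.203038, 0.624965, 1.6847)–(0.531593, 0.38623, 1.6847)  len=0.4061
  (v4,v5,v2) [--+] → (-0.203038, 0.624965, 1.6847)–(0.203038, 0.624965, 1.6847)  len=0.4061
  (v5,v6,v2) [--+] → (-0.531593, 0.38623, 1.6847)–(-0.203038, 0.624965, 1.6847)  len=0.4061
  (v6,v7,v2) [--+] → (-0.65711, 0, 1.6847)–(-0.531593, 0.38623, 1.6847)  len=0.4061
  (v7,v8,v2) [--+] → (-0.531593, -0.38623, 1.6847)–(-0.65711, 0, 1.6847)  len=0.4061
  (v8,v9,v2) [--+] → (-0.203038, -0.624965, 1.6847)–(-0.531593, -0.38623, 1.6847)  len=0.4061
  (v9,v10,v2) [--+] → (0.203038, -0.624965, 1.6847)–(-0.203038, -0.624965, 1.6847)  len=0.4061
  (v10,v11,v2) [--+] → (0.531593, -0.38623, 1.6847)–(0.203038, -0.624965, 1.6847)  len=0.4061
  (v11,v1,v2) [--+] → (0.65711, 0, 1.6847)–(0.531593, -0.38623, 1.6847)  len=0.4061

Chained into 1 loop(s):
  loop 1: 10 segments, perimeter = 4.0611
Total perimeter = 4.061


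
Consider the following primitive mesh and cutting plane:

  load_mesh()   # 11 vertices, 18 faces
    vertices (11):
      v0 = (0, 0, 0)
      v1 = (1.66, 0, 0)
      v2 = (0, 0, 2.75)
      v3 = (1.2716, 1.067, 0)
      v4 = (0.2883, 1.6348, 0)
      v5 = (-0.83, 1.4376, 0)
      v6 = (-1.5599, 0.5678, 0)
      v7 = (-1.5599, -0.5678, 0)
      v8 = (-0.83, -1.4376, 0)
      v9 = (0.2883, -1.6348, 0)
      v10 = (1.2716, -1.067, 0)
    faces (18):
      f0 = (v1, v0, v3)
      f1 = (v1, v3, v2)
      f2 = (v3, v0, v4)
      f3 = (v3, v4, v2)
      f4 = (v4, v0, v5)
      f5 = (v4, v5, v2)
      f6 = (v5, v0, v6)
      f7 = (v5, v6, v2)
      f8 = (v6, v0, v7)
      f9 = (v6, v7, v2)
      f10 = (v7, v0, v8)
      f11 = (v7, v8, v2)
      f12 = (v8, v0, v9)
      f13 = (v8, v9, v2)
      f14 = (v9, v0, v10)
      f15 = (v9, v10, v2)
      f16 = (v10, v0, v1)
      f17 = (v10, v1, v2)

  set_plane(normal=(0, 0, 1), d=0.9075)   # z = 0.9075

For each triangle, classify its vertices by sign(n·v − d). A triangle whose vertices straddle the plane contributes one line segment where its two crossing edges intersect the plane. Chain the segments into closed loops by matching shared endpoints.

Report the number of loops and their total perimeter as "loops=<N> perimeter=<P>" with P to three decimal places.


Straddling triangles (9 of 18):
  (v1,v3,v2) [--+] → (0.851972, 0.71489, 0.9075)–(1.1122, 0, 0.9075)  len=0.7608
  (v3,v4,v2) [--+] → (0.193161, 1.09532, 0.9075)–(0.851972, 0.71489, 0.9075)  len=0.7608
  (v4,v5,v2) [--+] → (-0.5561, 0.963192, 0.9075)–(0.193161, 1.09532, 0.9075)  len=0.7608
  (v5,v6,v2) [--+] → (-1.04513, 0.380426, 0.9075)–(-0.5561, 0.963192, 0.9075)  len=0.7608
  (v6,v7,v2) [--+] → (-1.04513, -0.380426, 0.9075)–(-1.04513, 0.380426, 0.9075)  len=0.7609
  (v7,v8,v2) [--+] → (-0.5561, -0.963192, 0.9075)–(-1.04513, -0.380426, 0.9075)  len=0.7608
  (v8,v9,v2) [--+] → (0.193161, -1.09532, 0.9075)–(-0.5561, -0.963192, 0.9075)  len=0.7608
  (v9,v10,v2) [--+] → (0.851972, -0.71489, 0.9075)–(0.193161, -1.09532, 0.9075)  len=0.7608
  (v10,v1,v2) [--+] → (1.1122, 0, 0.9075)–(0.851972, -0.71489, 0.9075)  len=0.7608

Chained into 1 loop(s):
  loop 1: 9 segments, perimeter = 6.8471
Total perimeter = 6.847

loops=1 perimeter=6.847


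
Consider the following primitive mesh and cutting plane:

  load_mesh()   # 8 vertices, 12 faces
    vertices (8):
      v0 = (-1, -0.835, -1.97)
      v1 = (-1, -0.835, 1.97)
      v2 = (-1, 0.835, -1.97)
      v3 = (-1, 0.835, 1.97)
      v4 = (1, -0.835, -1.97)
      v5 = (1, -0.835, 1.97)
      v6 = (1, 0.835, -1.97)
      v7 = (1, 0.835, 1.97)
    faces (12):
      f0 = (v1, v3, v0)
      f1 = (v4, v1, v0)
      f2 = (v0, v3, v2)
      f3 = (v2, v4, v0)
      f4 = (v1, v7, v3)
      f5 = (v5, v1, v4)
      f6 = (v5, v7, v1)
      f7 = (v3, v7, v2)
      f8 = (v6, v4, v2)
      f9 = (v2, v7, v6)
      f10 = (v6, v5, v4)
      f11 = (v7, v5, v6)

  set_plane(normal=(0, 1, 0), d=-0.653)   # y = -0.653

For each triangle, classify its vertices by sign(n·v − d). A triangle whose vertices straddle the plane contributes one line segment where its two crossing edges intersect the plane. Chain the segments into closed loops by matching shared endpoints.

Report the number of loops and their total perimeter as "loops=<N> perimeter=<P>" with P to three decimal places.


loops=1 perimeter=11.880

Straddling triangles (8 of 12):
  (v1,v3,v0) [-+-] → (-1, -0.653, 1.97)–(-1, -0.653, -1.54061)  len=3.5106
  (v0,v3,v2) [-++] → (-1, -0.653, -1.54061)–(-1, -0.653, -1.97)  len=0.4294
  (v2,v4,v0) [+--] → (0.782036, -0.653, -1.97)–(-1, -0.653, -1.97)  len=1.7820
  (v1,v7,v3) [-++] → (-0.782036, -0.653, 1.97)–(-1, -0.653, 1.97)  len=0.2180
  (v5,v7,v1) [-+-] → (1, -0.653, 1.97)–(-0.782036, -0.653, 1.97)  len=1.7820
  (v6,v4,v2) [+-+] → (1, -0.653, -1.97)–(0.782036, -0.653, -1.97)  len=0.2180
  (v6,v5,v4) [+--] → (1, -0.653, 1.54061)–(1, -0.653, -1.97)  len=3.5106
  (v7,v5,v6) [+-+] → (1, -0.653, 1.97)–(1, -0.653, 1.54061)  len=0.4294

Chained into 1 loop(s):
  loop 1: 8 segments, perimeter = 11.8800
Total perimeter = 11.880


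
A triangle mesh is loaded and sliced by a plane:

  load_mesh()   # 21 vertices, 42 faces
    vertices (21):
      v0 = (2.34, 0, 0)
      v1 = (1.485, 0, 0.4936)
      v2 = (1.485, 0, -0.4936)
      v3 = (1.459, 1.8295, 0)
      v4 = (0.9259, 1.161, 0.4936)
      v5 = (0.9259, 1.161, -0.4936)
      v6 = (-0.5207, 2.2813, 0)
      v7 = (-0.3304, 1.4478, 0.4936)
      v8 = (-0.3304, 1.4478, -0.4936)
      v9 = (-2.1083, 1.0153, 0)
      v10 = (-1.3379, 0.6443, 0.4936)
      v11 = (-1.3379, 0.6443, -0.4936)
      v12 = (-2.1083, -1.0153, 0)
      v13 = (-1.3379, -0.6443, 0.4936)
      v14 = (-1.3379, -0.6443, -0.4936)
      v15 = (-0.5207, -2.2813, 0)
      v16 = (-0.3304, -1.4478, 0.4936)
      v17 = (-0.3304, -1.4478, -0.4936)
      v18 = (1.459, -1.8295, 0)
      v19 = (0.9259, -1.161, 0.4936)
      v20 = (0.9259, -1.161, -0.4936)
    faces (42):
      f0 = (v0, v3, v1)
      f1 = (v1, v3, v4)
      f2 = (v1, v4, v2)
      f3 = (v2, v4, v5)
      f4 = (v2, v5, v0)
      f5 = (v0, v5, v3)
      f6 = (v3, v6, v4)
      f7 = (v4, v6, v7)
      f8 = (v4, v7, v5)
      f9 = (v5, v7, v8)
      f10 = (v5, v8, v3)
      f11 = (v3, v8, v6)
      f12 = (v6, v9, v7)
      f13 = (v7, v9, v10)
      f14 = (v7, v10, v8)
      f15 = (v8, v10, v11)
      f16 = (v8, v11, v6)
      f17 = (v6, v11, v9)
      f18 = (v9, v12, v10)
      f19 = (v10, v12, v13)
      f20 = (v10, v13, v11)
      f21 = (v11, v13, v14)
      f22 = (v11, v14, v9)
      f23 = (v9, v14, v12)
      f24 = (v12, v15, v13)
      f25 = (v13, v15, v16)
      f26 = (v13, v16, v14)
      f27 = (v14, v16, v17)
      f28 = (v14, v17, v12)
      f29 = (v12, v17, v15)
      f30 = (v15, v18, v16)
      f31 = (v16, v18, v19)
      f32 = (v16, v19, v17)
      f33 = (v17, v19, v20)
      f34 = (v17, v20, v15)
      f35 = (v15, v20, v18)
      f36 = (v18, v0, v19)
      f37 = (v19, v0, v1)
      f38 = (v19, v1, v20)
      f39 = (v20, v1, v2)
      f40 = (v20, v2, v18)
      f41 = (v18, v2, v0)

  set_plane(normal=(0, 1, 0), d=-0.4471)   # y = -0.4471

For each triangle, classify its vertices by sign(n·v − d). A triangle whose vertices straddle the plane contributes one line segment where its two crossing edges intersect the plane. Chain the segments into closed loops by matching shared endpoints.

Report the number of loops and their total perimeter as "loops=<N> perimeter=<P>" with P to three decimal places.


loops=2 perimeter=5.779

Straddling triangles (12 of 42):
  (v9,v12,v10) [+-+] → (-2.1083, -0.4471, 0)–(-1.84454, -0.4471, 0.168995)  len=0.3133
  (v10,v12,v13) [+--] → (-1.84454, -0.4471, 0.168995)–(-1.3379, -0.4471, 0.4936)  len=0.6017
  (v10,v13,v11) [+-+] → (-1.3379, -0.4471, 0.4936)–(-1.3379, -0.4471, 0.342525)  len=0.1511
  (v11,v13,v14) [+--] → (-1.3379, -0.4471, 0.342525)–(-1.3379, -0.4471, -0.4936)  len=0.8361
  (v11,v14,v9) [+-+] → (-1.3379, -0.4471, -0.4936)–(-1.42944, -0.4471, -0.434949)  len=0.1087
  (v9,v14,v12) [+--] → (-1.42944, -0.4471, -0.434949)–(-2.1083, -0.4471, 0)  len=0.8062
  (v18,v0,v19) [-+-] → (2.1247, -0.4471, 0)–(1.79543, -0.4471, 0.190085)  len=0.3802
  (v19,v0,v1) [-++] → (1.79543, -0.4471, 0.190085)–(1.26969, -0.4471, 0.4936)  len=0.6071
  (v19,v1,v20) [-+-] → (1.26969, -0.4471, 0.4936)–(1.26969, -0.4471, 0.11343)  len=0.3802
  (v20,v1,v2) [-++] → (1.26969, -0.4471, 0.11343)–(1.26969, -0.4471, -0.4936)  len=0.6070
  (v20,v2,v18) [-+-] → (1.26969, -0.4471, -0.4936)–(1.47865, -0.4471, -0.372972)  len=0.2413
  (v18,v2,v0) [-++] → (1.47865, -0.4471, -0.372972)–(2.1247, -0.4471, 0)  len=0.7460

Chained into 2 loop(s):
  loop 1: 6 segments, perimeter = 2.8171
  loop 2: 6 segments, perimeter = 2.9617
Total perimeter = 5.779


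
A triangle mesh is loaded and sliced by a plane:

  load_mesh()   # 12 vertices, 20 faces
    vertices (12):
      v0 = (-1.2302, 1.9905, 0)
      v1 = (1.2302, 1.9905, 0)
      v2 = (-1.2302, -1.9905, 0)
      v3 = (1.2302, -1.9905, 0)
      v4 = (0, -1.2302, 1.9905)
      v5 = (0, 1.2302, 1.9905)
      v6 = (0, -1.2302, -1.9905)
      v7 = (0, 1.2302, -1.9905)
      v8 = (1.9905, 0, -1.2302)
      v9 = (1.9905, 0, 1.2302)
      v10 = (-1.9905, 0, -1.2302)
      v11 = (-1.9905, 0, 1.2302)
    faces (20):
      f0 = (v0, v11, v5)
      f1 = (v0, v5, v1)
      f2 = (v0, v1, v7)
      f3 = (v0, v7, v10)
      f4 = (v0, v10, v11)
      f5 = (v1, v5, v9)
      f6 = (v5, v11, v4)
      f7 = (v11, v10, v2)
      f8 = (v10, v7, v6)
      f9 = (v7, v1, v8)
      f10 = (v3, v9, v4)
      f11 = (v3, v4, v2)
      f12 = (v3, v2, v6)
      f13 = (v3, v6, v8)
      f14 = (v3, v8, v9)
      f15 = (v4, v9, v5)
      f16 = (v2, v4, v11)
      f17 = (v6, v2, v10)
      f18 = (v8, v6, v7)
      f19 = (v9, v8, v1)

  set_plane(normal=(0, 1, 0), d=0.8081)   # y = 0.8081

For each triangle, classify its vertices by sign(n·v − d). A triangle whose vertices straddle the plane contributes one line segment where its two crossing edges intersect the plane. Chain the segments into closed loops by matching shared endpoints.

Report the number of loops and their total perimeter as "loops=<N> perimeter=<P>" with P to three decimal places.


loops=1 perimeter=11.498

Straddling triangles (10 of 20):
  (v0,v11,v5) [+-+] → (-1.68183, 0.8081, 0.730765)–(-0.68297, 0.8081, 1.72963)  len=1.4126
  (v0,v7,v10) [++-] → (-0.68297, 0.8081, -1.72963)–(-1.68183, 0.8081, -0.730765)  len=1.4126
  (v0,v10,v11) [+--] → (-1.68183, 0.8081, -0.730765)–(-1.68183, 0.8081, 0.730765)  len=1.4615
  (v1,v5,v9) [++-] → (0.68297, 0.8081, 1.72963)–(1.68183, 0.8081, 0.730765)  len=1.4126
  (v5,v11,v4) [+--] → (-0.68297, 0.8081, 1.72963)–(0, 0.8081, 1.9905)  len=0.7311
  (v10,v7,v6) [-+-] → (-0.68297, 0.8081, -1.72963)–(0, 0.8081, -1.9905)  len=0.7311
  (v7,v1,v8) [++-] → (1.68183, 0.8081, -0.730765)–(0.68297, 0.8081, -1.72963)  len=1.4126
  (v4,v9,v5) [--+] → (0.68297, 0.8081, 1.72963)–(0, 0.8081, 1.9905)  len=0.7311
  (v8,v6,v7) [--+] → (0, 0.8081, -1.9905)–(0.68297, 0.8081, -1.72963)  len=0.7311
  (v9,v8,v1) [--+] → (1.68183, 0.8081, -0.730765)–(1.68183, 0.8081, 0.730765)  len=1.4615

Chained into 1 loop(s):
  loop 1: 10 segments, perimeter = 11.4979
Total perimeter = 11.498


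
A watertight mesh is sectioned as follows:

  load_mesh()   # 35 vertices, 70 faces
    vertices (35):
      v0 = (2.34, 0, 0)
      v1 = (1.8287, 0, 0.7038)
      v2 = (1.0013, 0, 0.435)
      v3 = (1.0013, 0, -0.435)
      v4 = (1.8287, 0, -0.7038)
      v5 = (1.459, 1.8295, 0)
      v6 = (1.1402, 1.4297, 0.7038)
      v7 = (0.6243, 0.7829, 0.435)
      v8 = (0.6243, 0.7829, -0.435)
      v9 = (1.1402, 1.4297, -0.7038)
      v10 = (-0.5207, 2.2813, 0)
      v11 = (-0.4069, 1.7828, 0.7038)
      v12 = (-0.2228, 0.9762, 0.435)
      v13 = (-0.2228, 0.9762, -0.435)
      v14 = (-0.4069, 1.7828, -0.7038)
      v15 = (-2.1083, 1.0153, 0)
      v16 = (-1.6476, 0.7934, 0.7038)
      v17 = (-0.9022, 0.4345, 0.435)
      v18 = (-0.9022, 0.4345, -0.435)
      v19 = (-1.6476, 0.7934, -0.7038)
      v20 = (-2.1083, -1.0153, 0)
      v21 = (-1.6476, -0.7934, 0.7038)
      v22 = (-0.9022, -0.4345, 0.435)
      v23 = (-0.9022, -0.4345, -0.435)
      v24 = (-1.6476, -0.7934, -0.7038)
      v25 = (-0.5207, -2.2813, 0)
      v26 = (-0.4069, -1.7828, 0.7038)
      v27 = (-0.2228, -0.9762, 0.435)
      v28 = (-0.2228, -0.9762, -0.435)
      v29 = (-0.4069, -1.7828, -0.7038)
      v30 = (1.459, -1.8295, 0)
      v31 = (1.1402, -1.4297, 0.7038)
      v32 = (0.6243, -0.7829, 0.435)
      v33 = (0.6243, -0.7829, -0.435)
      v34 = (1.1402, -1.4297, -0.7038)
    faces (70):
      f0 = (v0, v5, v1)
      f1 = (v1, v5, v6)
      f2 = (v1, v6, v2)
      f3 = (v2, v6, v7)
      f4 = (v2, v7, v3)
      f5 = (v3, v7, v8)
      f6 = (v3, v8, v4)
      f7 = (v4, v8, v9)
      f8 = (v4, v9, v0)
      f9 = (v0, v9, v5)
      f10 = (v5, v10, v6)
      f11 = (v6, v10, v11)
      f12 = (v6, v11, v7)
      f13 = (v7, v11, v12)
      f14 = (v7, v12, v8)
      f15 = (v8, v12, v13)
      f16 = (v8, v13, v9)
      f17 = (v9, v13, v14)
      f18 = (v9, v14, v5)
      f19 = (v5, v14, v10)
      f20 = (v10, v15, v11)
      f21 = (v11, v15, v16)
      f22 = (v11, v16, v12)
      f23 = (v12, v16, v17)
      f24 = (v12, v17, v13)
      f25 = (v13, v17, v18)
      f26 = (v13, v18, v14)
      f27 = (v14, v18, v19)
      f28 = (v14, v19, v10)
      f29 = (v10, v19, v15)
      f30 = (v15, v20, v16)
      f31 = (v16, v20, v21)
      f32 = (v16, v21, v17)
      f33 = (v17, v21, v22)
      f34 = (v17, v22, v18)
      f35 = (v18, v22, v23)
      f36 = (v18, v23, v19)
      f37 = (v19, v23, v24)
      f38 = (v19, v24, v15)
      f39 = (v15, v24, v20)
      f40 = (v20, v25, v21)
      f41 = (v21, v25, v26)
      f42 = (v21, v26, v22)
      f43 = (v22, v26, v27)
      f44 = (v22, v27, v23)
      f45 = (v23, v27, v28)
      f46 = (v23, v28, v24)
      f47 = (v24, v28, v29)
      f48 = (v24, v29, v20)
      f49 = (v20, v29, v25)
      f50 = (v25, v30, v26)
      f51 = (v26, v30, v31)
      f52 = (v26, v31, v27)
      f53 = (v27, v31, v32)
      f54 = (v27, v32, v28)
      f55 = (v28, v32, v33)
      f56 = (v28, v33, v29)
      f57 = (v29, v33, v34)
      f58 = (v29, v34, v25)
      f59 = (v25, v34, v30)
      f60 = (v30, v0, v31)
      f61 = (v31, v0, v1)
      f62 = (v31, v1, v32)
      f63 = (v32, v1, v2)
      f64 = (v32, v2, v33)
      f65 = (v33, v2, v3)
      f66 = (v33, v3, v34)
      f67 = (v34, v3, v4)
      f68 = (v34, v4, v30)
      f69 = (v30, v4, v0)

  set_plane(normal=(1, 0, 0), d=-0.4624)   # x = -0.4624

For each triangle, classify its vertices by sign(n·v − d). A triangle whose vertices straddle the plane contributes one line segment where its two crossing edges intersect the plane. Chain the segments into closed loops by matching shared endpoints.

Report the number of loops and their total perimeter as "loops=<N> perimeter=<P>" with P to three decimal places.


loops=2 perimeter=9.230

Straddling triangles (24 of 70):
  (v5,v10,v6) [+-+] → (-0.4624, 2.26799, 0)–(-0.4624, 2.25141, 0.0247044)  len=0.0298
  (v6,v10,v11) [+-+] → (-0.4624, 2.25141, 0.0247044)–(-0.4624, 2.02592, 0.360558)  len=0.4045
  (v5,v14,v10) [++-] → (-0.4624, 2.02592, -0.360558)–(-0.4624, 2.26799, 0)  len=0.4343
  (v10,v15,v11) [--+] → (-0.4624, 1.75776, 0.680842)–(-0.4624, 2.02592, 0.360558)  len=0.4177
  (v11,v15,v16) [+--] → (-0.4624, 1.75776, 0.680842)–(-0.4624, 1.73854, 0.7038)  len=0.0299
  (v11,v16,v12) [+-+] → (-0.4624, 1.73854, 0.7038)–(-0.4624, 0.94546, 0.480202)  len=0.8240
  (v12,v16,v17) [+--] → (-0.4624, 0.94546, 0.480202)–(-0.4624, 0.785162, 0.435)  len=0.1665
  (v12,v17,v13) [+-+] → (-0.4624, 0.785162, 0.435)–(-0.4624, 0.785162, -0.128182)  len=0.5632
  (v13,v17,v18) [+--] → (-0.4624, 0.785162, -0.128182)–(-0.4624, 0.785162, -0.435)  len=0.3068
  (v13,v18,v14) [+-+] → (-0.4624, 0.785162, -0.435)–(-0.4624, 1.63172, -0.67368)  len=0.8796
  (v14,v18,v19) [+--] → (-0.4624, 1.63172, -0.67368)–(-0.4624, 1.73854, -0.7038)  len=0.1110
  (v14,v19,v10) [+--] → (-0.4624, 1.73854, -0.7038)–(-0.4624, 2.02592, -0.360558)  len=0.4477
  (v21,v25,v26) [--+] → (-0.4624, -2.02592, 0.360558)–(-0.4624, -1.73854, 0.7038)  len=0.4477
  (v21,v26,v22) [-+-] → (-0.4624, -1.73854, 0.7038)–(-0.4624, -1.63172, 0.67368)  len=0.1110
  (v22,v26,v27) [-++] → (-0.4624, -1.63172, 0.67368)–(-0.4624, -0.785162, 0.435)  len=0.8796
  (v22,v27,v23) [-+-] → (-0.4624, -0.785162, 0.435)–(-0.4624, -0.785162, 0.128182)  len=0.3068
  (v23,v27,v28) [-++] → (-0.4624, -0.785162, 0.128182)–(-0.4624, -0.785162, -0.435)  len=0.5632
  (v23,v28,v24) [-+-] → (-0.4624, -0.785162, -0.435)–(-0.4624, -0.94546, -0.480202)  len=0.1665
  (v24,v28,v29) [-++] → (-0.4624, -0.94546, -0.480202)–(-0.4624, -1.73854, -0.7038)  len=0.8240
  (v24,v29,v20) [-+-] → (-0.4624, -1.73854, -0.7038)–(-0.4624, -1.75776, -0.680842)  len=0.0299
  (v20,v29,v25) [-+-] → (-0.4624, -1.75776, -0.680842)–(-0.4624, -2.02592, -0.360558)  len=0.4177
  (v25,v30,v26) [-++] → (-0.4624, -2.26799, 0)–(-0.4624, -2.02592, 0.360558)  len=0.4343
  (v29,v34,v25) [++-] → (-0.4624, -2.25141, -0.0247044)–(-0.4624, -2.02592, -0.360558)  len=0.4045
  (v25,v34,v30) [-++] → (-0.4624, -2.25141, -0.0247044)–(-0.4624, -2.26799, 0)  len=0.0298

Chained into 2 loop(s):
  loop 1: 12 segments, perimeter = 4.6150
  loop 2: 12 segments, perimeter = 4.6150
Total perimeter = 9.230


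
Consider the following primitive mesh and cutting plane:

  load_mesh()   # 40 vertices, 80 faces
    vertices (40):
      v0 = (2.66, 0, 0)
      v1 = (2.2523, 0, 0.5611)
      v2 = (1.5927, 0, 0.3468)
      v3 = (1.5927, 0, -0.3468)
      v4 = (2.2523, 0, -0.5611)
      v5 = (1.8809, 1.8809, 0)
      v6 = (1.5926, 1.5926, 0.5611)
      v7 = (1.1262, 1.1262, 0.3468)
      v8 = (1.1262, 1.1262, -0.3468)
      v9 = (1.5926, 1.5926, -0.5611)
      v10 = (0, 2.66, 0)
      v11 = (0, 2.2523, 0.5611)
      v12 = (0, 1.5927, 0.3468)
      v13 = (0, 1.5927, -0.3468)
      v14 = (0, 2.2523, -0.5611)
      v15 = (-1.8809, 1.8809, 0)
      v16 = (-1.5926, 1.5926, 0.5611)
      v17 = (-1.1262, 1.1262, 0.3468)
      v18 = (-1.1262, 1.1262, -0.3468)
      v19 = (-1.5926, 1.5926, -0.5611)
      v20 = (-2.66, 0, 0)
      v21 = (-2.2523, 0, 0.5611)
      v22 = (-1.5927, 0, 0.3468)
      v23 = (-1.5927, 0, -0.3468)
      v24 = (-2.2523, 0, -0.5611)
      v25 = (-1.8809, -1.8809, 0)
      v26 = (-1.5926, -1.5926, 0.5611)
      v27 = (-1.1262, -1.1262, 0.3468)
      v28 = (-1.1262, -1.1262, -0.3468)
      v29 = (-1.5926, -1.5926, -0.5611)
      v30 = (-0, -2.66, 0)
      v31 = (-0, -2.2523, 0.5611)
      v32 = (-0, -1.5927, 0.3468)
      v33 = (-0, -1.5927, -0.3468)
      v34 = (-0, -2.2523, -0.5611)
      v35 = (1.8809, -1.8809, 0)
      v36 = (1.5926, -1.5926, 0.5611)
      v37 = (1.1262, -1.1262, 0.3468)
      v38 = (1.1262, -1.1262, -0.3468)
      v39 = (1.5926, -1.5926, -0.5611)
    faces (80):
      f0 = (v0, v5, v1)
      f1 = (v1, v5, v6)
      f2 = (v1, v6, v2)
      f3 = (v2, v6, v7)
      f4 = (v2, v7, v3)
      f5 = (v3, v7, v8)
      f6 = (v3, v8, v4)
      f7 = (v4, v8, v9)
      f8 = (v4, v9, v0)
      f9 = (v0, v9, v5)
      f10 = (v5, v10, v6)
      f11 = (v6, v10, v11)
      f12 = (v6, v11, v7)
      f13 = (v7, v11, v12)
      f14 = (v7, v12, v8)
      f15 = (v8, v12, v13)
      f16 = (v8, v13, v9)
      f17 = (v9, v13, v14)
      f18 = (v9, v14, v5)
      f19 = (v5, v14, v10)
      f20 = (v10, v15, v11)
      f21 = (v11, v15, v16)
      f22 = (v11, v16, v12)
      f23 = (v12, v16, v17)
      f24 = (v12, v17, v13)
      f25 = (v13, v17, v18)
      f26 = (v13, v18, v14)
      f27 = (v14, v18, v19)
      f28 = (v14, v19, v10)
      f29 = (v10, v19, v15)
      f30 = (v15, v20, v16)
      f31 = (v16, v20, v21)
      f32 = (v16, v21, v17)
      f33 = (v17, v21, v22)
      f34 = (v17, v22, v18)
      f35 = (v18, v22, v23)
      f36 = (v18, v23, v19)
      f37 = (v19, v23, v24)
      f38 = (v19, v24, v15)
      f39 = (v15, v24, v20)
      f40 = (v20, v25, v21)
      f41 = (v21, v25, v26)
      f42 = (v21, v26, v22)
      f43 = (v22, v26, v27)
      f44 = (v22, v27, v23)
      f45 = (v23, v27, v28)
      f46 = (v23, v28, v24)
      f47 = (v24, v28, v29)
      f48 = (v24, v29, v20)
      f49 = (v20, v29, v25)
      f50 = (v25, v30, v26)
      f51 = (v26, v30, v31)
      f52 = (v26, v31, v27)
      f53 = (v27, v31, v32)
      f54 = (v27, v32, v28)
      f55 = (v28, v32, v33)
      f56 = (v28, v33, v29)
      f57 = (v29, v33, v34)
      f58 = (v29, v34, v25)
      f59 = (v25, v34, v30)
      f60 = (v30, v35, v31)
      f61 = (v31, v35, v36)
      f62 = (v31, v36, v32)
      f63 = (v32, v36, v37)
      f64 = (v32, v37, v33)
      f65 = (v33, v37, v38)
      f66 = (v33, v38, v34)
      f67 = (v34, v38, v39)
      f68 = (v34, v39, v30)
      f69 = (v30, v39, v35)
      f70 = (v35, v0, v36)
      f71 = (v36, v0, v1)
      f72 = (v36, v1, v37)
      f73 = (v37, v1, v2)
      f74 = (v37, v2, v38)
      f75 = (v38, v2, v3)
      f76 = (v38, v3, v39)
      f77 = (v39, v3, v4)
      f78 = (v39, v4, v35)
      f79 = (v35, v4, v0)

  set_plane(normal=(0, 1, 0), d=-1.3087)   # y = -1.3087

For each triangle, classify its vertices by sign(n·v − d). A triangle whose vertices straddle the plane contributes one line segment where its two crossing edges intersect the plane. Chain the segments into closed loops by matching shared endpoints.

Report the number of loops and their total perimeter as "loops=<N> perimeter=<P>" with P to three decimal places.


Straddling triangles (24 of 80):
  (v20,v25,v21) [+-+] → (-2.11791, -1.3087, 0)–(-1.99389, -1.3087, 0.170696)  len=0.2110
  (v21,v25,v26) [+--] → (-1.99389, -1.3087, 0.170696)–(-1.7102, -1.3087, 0.5611)  len=0.4826
  (v21,v26,v22) [+-+] → (-1.7102, -1.3087, 0.5611)–(-1.59262, -1.3087, 0.522898)  len=0.1236
  (v22,v26,v27) [+-+] → (-1.59262, -1.3087, 0.522898)–(-1.3087, -1.3087, 0.430655)  len=0.2985
  (v24,v28,v29) [++-] → (-1.3087, -1.3087, -0.430655)–(-1.7102, -1.3087, -0.5611)  len=0.4222
  (v24,v29,v20) [+-+] → (-1.7102, -1.3087, -0.5611)–(-1.78288, -1.3087, -0.461077)  len=0.1236
  (v20,v29,v25) [+--] → (-1.78288, -1.3087, -0.461077)–(-2.11791, -1.3087, 0)  len=0.5699
  (v26,v31,v27) [--+] → (-0.943684, -1.3087, 0.38153)–(-1.3087, -1.3087, 0.430655)  len=0.3683
  (v27,v31,v32) [+--] → (-0.943684, -1.3087, 0.38153)–(-0.685618, -1.3087, 0.3468)  len=0.2604
  (v27,v32,v28) [+-+] → (-0.685618, -1.3087, 0.3468)–(-0.685618, -1.3087, -0.0754559)  len=0.4223
  (v28,v32,v33) [+--] → (-0.685618, -1.3087, -0.0754559)–(-0.685618, -1.3087, -0.3468)  len=0.2713
  (v28,v33,v29) [+--] → (-0.685618, -1.3087, -0.3468)–(-1.3087, -1.3087, -0.430655)  len=0.6287
  (v32,v36,v37) [--+] → (1.3087, -1.3087, 0.430655)–(0.685618, -1.3087, 0.3468)  len=0.6287
  (v32,v37,v33) [-+-] → (0.685618, -1.3087, 0.3468)–(0.685618, -1.3087, 0.0754559)  len=0.2713
  (v33,v37,v38) [-++] → (0.685618, -1.3087, 0.0754559)–(0.685618, -1.3087, -0.3468)  len=0.4223
  (v33,v38,v34) [-+-] → (0.685618, -1.3087, -0.3468)–(0.943684, -1.3087, -0.38153)  len=0.2604
  (v34,v38,v39) [-+-] → (0.943684, -1.3087, -0.38153)–(1.3087, -1.3087, -0.430655)  len=0.3683
  (v35,v0,v36) [-+-] → (2.11791, -1.3087, 0)–(1.78288, -1.3087, 0.461077)  len=0.5699
  (v36,v0,v1) [-++] → (1.78288, -1.3087, 0.461077)–(1.7102, -1.3087, 0.5611)  len=0.1236
  (v36,v1,v37) [-++] → (1.7102, -1.3087, 0.5611)–(1.3087, -1.3087, 0.430655)  len=0.4222
  (v38,v3,v39) [++-] → (1.59262, -1.3087, -0.522898)–(1.3087, -1.3087, -0.430655)  len=0.2985
  (v39,v3,v4) [-++] → (1.59262, -1.3087, -0.522898)–(1.7102, -1.3087, -0.5611)  len=0.1236
  (v39,v4,v35) [-+-] → (1.7102, -1.3087, -0.5611)–(1.99389, -1.3087, -0.170696)  len=0.4826
  (v35,v4,v0) [-++] → (1.99389, -1.3087, -0.170696)–(2.11791, -1.3087, 0)  len=0.2110

Chained into 2 loop(s):
  loop 1: 12 segments, perimeter = 4.1825
  loop 2: 12 segments, perimeter = 4.1825
Total perimeter = 8.365

loops=2 perimeter=8.365


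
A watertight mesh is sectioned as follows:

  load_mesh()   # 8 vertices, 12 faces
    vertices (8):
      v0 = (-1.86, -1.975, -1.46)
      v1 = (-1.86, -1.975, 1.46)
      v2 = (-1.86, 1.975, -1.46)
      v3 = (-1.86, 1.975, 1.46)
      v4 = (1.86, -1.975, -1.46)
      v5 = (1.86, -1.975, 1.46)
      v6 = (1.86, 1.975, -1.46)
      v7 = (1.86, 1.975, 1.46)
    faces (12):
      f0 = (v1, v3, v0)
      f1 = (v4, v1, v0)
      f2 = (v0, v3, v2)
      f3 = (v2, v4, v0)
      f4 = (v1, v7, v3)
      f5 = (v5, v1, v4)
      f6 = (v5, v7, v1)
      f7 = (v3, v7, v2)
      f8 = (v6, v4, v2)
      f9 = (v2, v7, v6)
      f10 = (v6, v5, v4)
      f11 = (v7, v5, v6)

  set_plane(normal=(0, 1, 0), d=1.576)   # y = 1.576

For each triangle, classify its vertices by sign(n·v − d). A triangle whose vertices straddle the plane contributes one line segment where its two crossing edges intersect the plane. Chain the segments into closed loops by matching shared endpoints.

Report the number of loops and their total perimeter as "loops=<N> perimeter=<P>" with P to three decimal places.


loops=1 perimeter=13.280

Straddling triangles (8 of 12):
  (v1,v3,v0) [-+-] → (-1.86, 1.576, 1.46)–(-1.86, 1.576, 1.16504)  len=0.2950
  (v0,v3,v2) [-++] → (-1.86, 1.576, 1.16504)–(-1.86, 1.576, -1.46)  len=2.6250
  (v2,v4,v0) [+--] → (-1.48423, 1.576, -1.46)–(-1.86, 1.576, -1.46)  len=0.3758
  (v1,v7,v3) [-++] → (1.48423, 1.576, 1.46)–(-1.86, 1.576, 1.46)  len=3.3442
  (v5,v7,v1) [-+-] → (1.86, 1.576, 1.46)–(1.48423, 1.576, 1.46)  len=0.3758
  (v6,v4,v2) [+-+] → (1.86, 1.576, -1.46)–(-1.48423, 1.576, -1.46)  len=3.3442
  (v6,v5,v4) [+--] → (1.86, 1.576, -1.16504)–(1.86, 1.576, -1.46)  len=0.2950
  (v7,v5,v6) [+-+] → (1.86, 1.576, 1.46)–(1.86, 1.576, -1.16504)  len=2.6250

Chained into 1 loop(s):
  loop 1: 8 segments, perimeter = 13.2800
Total perimeter = 13.280
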